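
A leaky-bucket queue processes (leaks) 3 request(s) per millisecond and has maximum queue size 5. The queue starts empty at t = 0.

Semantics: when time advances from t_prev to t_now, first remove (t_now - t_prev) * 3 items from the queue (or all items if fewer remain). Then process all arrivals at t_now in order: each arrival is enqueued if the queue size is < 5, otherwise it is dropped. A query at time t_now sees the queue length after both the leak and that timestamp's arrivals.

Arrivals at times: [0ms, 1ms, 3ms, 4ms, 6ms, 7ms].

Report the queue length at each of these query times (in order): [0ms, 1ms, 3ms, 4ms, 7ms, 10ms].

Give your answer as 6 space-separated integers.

Answer: 1 1 1 1 1 0

Derivation:
Queue lengths at query times:
  query t=0ms: backlog = 1
  query t=1ms: backlog = 1
  query t=3ms: backlog = 1
  query t=4ms: backlog = 1
  query t=7ms: backlog = 1
  query t=10ms: backlog = 0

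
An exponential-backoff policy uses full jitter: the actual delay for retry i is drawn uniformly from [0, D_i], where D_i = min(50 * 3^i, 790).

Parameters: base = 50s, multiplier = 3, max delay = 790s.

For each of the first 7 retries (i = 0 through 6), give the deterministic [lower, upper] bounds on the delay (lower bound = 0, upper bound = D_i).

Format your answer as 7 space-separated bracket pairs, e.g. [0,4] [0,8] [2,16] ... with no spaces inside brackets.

Computing bounds per retry:
  i=0: D_i=min(50*3^0,790)=50, bounds=[0,50]
  i=1: D_i=min(50*3^1,790)=150, bounds=[0,150]
  i=2: D_i=min(50*3^2,790)=450, bounds=[0,450]
  i=3: D_i=min(50*3^3,790)=790, bounds=[0,790]
  i=4: D_i=min(50*3^4,790)=790, bounds=[0,790]
  i=5: D_i=min(50*3^5,790)=790, bounds=[0,790]
  i=6: D_i=min(50*3^6,790)=790, bounds=[0,790]

Answer: [0,50] [0,150] [0,450] [0,790] [0,790] [0,790] [0,790]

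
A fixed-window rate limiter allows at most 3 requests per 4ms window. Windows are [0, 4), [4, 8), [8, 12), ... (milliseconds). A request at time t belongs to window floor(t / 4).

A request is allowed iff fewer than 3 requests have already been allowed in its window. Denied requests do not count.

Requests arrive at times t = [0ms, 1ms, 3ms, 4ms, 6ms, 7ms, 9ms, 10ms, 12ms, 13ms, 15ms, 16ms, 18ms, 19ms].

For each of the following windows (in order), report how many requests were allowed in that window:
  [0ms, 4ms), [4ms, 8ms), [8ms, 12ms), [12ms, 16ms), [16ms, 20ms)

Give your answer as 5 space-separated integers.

Answer: 3 3 2 3 3

Derivation:
Processing requests:
  req#1 t=0ms (window 0): ALLOW
  req#2 t=1ms (window 0): ALLOW
  req#3 t=3ms (window 0): ALLOW
  req#4 t=4ms (window 1): ALLOW
  req#5 t=6ms (window 1): ALLOW
  req#6 t=7ms (window 1): ALLOW
  req#7 t=9ms (window 2): ALLOW
  req#8 t=10ms (window 2): ALLOW
  req#9 t=12ms (window 3): ALLOW
  req#10 t=13ms (window 3): ALLOW
  req#11 t=15ms (window 3): ALLOW
  req#12 t=16ms (window 4): ALLOW
  req#13 t=18ms (window 4): ALLOW
  req#14 t=19ms (window 4): ALLOW

Allowed counts by window: 3 3 2 3 3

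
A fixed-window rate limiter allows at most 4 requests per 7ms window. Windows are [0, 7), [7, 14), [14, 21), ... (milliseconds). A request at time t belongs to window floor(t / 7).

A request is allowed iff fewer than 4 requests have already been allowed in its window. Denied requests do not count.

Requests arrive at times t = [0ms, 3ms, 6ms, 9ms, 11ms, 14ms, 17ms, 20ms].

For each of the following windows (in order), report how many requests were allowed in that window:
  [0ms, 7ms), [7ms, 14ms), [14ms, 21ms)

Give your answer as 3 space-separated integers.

Answer: 3 2 3

Derivation:
Processing requests:
  req#1 t=0ms (window 0): ALLOW
  req#2 t=3ms (window 0): ALLOW
  req#3 t=6ms (window 0): ALLOW
  req#4 t=9ms (window 1): ALLOW
  req#5 t=11ms (window 1): ALLOW
  req#6 t=14ms (window 2): ALLOW
  req#7 t=17ms (window 2): ALLOW
  req#8 t=20ms (window 2): ALLOW

Allowed counts by window: 3 2 3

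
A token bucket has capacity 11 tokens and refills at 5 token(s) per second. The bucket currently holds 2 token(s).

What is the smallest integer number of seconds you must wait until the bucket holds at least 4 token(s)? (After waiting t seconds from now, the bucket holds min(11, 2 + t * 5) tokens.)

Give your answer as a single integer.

Answer: 1

Derivation:
Need 2 + t * 5 >= 4, so t >= 2/5.
Smallest integer t = ceil(2/5) = 1.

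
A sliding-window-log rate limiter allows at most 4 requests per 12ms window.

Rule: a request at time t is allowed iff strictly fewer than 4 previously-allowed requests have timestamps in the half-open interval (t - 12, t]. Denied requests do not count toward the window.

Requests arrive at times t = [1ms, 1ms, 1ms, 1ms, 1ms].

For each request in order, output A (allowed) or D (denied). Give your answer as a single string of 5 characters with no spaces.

Answer: AAAAD

Derivation:
Tracking allowed requests in the window:
  req#1 t=1ms: ALLOW
  req#2 t=1ms: ALLOW
  req#3 t=1ms: ALLOW
  req#4 t=1ms: ALLOW
  req#5 t=1ms: DENY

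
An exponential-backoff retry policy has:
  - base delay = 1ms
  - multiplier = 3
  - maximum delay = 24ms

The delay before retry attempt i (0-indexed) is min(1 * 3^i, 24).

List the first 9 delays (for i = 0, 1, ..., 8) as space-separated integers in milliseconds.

Computing each delay:
  i=0: min(1*3^0, 24) = 1
  i=1: min(1*3^1, 24) = 3
  i=2: min(1*3^2, 24) = 9
  i=3: min(1*3^3, 24) = 24
  i=4: min(1*3^4, 24) = 24
  i=5: min(1*3^5, 24) = 24
  i=6: min(1*3^6, 24) = 24
  i=7: min(1*3^7, 24) = 24
  i=8: min(1*3^8, 24) = 24

Answer: 1 3 9 24 24 24 24 24 24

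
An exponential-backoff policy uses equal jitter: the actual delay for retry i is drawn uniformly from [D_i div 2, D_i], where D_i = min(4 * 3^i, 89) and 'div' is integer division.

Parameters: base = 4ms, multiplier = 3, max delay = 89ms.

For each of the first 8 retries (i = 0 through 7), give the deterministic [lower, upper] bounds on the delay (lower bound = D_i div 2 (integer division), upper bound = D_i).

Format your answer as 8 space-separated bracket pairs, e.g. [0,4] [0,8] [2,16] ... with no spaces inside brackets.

Computing bounds per retry:
  i=0: D_i=min(4*3^0,89)=4, bounds=[2,4]
  i=1: D_i=min(4*3^1,89)=12, bounds=[6,12]
  i=2: D_i=min(4*3^2,89)=36, bounds=[18,36]
  i=3: D_i=min(4*3^3,89)=89, bounds=[44,89]
  i=4: D_i=min(4*3^4,89)=89, bounds=[44,89]
  i=5: D_i=min(4*3^5,89)=89, bounds=[44,89]
  i=6: D_i=min(4*3^6,89)=89, bounds=[44,89]
  i=7: D_i=min(4*3^7,89)=89, bounds=[44,89]

Answer: [2,4] [6,12] [18,36] [44,89] [44,89] [44,89] [44,89] [44,89]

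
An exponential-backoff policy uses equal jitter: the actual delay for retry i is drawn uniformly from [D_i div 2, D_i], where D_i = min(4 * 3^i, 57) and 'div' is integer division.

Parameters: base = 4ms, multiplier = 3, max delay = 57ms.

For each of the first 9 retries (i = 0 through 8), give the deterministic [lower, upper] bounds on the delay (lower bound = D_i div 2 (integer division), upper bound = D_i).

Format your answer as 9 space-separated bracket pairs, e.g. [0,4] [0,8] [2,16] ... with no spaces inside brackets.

Answer: [2,4] [6,12] [18,36] [28,57] [28,57] [28,57] [28,57] [28,57] [28,57]

Derivation:
Computing bounds per retry:
  i=0: D_i=min(4*3^0,57)=4, bounds=[2,4]
  i=1: D_i=min(4*3^1,57)=12, bounds=[6,12]
  i=2: D_i=min(4*3^2,57)=36, bounds=[18,36]
  i=3: D_i=min(4*3^3,57)=57, bounds=[28,57]
  i=4: D_i=min(4*3^4,57)=57, bounds=[28,57]
  i=5: D_i=min(4*3^5,57)=57, bounds=[28,57]
  i=6: D_i=min(4*3^6,57)=57, bounds=[28,57]
  i=7: D_i=min(4*3^7,57)=57, bounds=[28,57]
  i=8: D_i=min(4*3^8,57)=57, bounds=[28,57]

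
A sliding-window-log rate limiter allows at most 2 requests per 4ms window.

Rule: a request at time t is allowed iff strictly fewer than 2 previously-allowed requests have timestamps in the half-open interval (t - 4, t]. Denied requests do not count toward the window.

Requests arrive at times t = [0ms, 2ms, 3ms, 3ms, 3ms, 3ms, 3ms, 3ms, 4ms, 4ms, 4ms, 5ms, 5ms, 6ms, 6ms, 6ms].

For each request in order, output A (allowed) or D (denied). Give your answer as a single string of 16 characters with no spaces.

Answer: AADDDDDDADDDDADD

Derivation:
Tracking allowed requests in the window:
  req#1 t=0ms: ALLOW
  req#2 t=2ms: ALLOW
  req#3 t=3ms: DENY
  req#4 t=3ms: DENY
  req#5 t=3ms: DENY
  req#6 t=3ms: DENY
  req#7 t=3ms: DENY
  req#8 t=3ms: DENY
  req#9 t=4ms: ALLOW
  req#10 t=4ms: DENY
  req#11 t=4ms: DENY
  req#12 t=5ms: DENY
  req#13 t=5ms: DENY
  req#14 t=6ms: ALLOW
  req#15 t=6ms: DENY
  req#16 t=6ms: DENY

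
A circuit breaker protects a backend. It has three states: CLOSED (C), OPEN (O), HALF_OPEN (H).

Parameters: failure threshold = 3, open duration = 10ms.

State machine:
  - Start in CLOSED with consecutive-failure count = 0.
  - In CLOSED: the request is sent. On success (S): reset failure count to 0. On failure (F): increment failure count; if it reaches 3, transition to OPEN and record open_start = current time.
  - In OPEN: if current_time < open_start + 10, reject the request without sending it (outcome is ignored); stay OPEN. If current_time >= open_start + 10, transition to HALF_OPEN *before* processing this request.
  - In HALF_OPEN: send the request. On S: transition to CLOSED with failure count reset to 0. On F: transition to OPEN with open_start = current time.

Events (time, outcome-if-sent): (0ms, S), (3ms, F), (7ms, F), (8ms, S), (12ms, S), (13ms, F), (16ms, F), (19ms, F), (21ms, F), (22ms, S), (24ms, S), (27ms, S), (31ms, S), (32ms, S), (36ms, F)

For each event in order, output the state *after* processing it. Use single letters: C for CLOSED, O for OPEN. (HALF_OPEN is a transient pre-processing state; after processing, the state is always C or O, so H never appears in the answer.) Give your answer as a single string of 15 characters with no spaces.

Answer: CCCCCCCOOOOOCCC

Derivation:
State after each event:
  event#1 t=0ms outcome=S: state=CLOSED
  event#2 t=3ms outcome=F: state=CLOSED
  event#3 t=7ms outcome=F: state=CLOSED
  event#4 t=8ms outcome=S: state=CLOSED
  event#5 t=12ms outcome=S: state=CLOSED
  event#6 t=13ms outcome=F: state=CLOSED
  event#7 t=16ms outcome=F: state=CLOSED
  event#8 t=19ms outcome=F: state=OPEN
  event#9 t=21ms outcome=F: state=OPEN
  event#10 t=22ms outcome=S: state=OPEN
  event#11 t=24ms outcome=S: state=OPEN
  event#12 t=27ms outcome=S: state=OPEN
  event#13 t=31ms outcome=S: state=CLOSED
  event#14 t=32ms outcome=S: state=CLOSED
  event#15 t=36ms outcome=F: state=CLOSED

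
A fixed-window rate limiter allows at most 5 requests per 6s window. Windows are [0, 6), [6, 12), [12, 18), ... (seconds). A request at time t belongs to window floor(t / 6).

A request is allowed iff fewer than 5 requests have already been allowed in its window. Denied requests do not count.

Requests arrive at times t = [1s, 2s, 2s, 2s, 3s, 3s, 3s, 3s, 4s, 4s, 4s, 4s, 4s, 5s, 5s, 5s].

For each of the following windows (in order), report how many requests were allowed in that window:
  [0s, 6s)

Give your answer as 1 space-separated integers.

Answer: 5

Derivation:
Processing requests:
  req#1 t=1s (window 0): ALLOW
  req#2 t=2s (window 0): ALLOW
  req#3 t=2s (window 0): ALLOW
  req#4 t=2s (window 0): ALLOW
  req#5 t=3s (window 0): ALLOW
  req#6 t=3s (window 0): DENY
  req#7 t=3s (window 0): DENY
  req#8 t=3s (window 0): DENY
  req#9 t=4s (window 0): DENY
  req#10 t=4s (window 0): DENY
  req#11 t=4s (window 0): DENY
  req#12 t=4s (window 0): DENY
  req#13 t=4s (window 0): DENY
  req#14 t=5s (window 0): DENY
  req#15 t=5s (window 0): DENY
  req#16 t=5s (window 0): DENY

Allowed counts by window: 5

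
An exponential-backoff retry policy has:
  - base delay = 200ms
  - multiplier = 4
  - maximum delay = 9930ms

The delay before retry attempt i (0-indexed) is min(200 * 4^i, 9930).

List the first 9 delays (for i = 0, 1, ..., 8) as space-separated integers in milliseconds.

Computing each delay:
  i=0: min(200*4^0, 9930) = 200
  i=1: min(200*4^1, 9930) = 800
  i=2: min(200*4^2, 9930) = 3200
  i=3: min(200*4^3, 9930) = 9930
  i=4: min(200*4^4, 9930) = 9930
  i=5: min(200*4^5, 9930) = 9930
  i=6: min(200*4^6, 9930) = 9930
  i=7: min(200*4^7, 9930) = 9930
  i=8: min(200*4^8, 9930) = 9930

Answer: 200 800 3200 9930 9930 9930 9930 9930 9930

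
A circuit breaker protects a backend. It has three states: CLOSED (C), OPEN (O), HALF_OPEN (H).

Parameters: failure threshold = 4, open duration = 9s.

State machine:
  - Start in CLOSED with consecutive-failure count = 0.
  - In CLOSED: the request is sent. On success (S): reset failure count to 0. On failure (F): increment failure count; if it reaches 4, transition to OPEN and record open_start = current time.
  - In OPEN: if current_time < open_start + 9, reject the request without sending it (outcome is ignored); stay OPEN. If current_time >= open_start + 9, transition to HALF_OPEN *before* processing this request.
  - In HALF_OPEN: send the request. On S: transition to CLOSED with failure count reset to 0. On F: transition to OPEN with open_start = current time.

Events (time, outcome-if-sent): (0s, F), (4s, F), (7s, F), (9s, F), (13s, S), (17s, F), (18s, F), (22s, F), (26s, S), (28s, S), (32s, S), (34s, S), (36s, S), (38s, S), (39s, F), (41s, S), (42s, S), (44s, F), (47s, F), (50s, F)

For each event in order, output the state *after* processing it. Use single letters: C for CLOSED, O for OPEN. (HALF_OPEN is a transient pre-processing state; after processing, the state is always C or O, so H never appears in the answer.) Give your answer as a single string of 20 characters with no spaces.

Answer: CCCOOOOOOCCCCCCCCCCC

Derivation:
State after each event:
  event#1 t=0s outcome=F: state=CLOSED
  event#2 t=4s outcome=F: state=CLOSED
  event#3 t=7s outcome=F: state=CLOSED
  event#4 t=9s outcome=F: state=OPEN
  event#5 t=13s outcome=S: state=OPEN
  event#6 t=17s outcome=F: state=OPEN
  event#7 t=18s outcome=F: state=OPEN
  event#8 t=22s outcome=F: state=OPEN
  event#9 t=26s outcome=S: state=OPEN
  event#10 t=28s outcome=S: state=CLOSED
  event#11 t=32s outcome=S: state=CLOSED
  event#12 t=34s outcome=S: state=CLOSED
  event#13 t=36s outcome=S: state=CLOSED
  event#14 t=38s outcome=S: state=CLOSED
  event#15 t=39s outcome=F: state=CLOSED
  event#16 t=41s outcome=S: state=CLOSED
  event#17 t=42s outcome=S: state=CLOSED
  event#18 t=44s outcome=F: state=CLOSED
  event#19 t=47s outcome=F: state=CLOSED
  event#20 t=50s outcome=F: state=CLOSED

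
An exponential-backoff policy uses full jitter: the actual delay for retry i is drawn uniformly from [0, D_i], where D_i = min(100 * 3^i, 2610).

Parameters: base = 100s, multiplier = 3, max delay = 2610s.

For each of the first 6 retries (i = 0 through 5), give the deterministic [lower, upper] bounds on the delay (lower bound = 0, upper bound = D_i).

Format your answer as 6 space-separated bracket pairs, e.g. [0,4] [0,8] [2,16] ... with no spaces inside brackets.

Answer: [0,100] [0,300] [0,900] [0,2610] [0,2610] [0,2610]

Derivation:
Computing bounds per retry:
  i=0: D_i=min(100*3^0,2610)=100, bounds=[0,100]
  i=1: D_i=min(100*3^1,2610)=300, bounds=[0,300]
  i=2: D_i=min(100*3^2,2610)=900, bounds=[0,900]
  i=3: D_i=min(100*3^3,2610)=2610, bounds=[0,2610]
  i=4: D_i=min(100*3^4,2610)=2610, bounds=[0,2610]
  i=5: D_i=min(100*3^5,2610)=2610, bounds=[0,2610]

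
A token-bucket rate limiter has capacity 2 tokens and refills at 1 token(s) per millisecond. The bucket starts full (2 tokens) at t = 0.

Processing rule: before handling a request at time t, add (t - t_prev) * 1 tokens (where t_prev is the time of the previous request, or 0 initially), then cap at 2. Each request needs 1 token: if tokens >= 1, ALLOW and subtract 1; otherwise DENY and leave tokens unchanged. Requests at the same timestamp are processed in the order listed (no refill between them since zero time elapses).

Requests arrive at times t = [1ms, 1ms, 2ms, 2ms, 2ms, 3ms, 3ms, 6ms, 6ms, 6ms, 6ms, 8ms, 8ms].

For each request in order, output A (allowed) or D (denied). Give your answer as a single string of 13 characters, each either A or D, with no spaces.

Simulating step by step:
  req#1 t=1ms: ALLOW
  req#2 t=1ms: ALLOW
  req#3 t=2ms: ALLOW
  req#4 t=2ms: DENY
  req#5 t=2ms: DENY
  req#6 t=3ms: ALLOW
  req#7 t=3ms: DENY
  req#8 t=6ms: ALLOW
  req#9 t=6ms: ALLOW
  req#10 t=6ms: DENY
  req#11 t=6ms: DENY
  req#12 t=8ms: ALLOW
  req#13 t=8ms: ALLOW

Answer: AAADDADAADDAA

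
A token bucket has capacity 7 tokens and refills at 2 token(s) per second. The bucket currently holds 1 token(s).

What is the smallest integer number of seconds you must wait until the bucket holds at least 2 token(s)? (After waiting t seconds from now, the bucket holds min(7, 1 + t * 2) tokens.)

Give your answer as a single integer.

Need 1 + t * 2 >= 2, so t >= 1/2.
Smallest integer t = ceil(1/2) = 1.

Answer: 1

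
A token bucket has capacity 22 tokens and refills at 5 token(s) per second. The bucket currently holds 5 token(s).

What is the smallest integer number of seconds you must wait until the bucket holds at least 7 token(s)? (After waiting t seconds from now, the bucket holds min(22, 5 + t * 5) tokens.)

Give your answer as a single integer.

Answer: 1

Derivation:
Need 5 + t * 5 >= 7, so t >= 2/5.
Smallest integer t = ceil(2/5) = 1.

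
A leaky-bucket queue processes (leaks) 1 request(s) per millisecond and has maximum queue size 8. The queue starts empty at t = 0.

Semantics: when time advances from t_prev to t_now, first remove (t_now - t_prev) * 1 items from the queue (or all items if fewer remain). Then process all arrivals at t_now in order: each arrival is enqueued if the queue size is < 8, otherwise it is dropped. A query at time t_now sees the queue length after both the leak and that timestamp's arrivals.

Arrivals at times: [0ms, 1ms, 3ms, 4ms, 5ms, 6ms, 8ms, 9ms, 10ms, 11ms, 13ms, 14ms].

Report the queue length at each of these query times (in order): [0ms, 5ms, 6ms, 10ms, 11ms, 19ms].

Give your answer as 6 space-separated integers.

Answer: 1 1 1 1 1 0

Derivation:
Queue lengths at query times:
  query t=0ms: backlog = 1
  query t=5ms: backlog = 1
  query t=6ms: backlog = 1
  query t=10ms: backlog = 1
  query t=11ms: backlog = 1
  query t=19ms: backlog = 0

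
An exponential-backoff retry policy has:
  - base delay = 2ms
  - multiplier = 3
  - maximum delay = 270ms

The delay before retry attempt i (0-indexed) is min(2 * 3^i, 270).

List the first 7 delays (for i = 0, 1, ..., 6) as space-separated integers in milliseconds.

Answer: 2 6 18 54 162 270 270

Derivation:
Computing each delay:
  i=0: min(2*3^0, 270) = 2
  i=1: min(2*3^1, 270) = 6
  i=2: min(2*3^2, 270) = 18
  i=3: min(2*3^3, 270) = 54
  i=4: min(2*3^4, 270) = 162
  i=5: min(2*3^5, 270) = 270
  i=6: min(2*3^6, 270) = 270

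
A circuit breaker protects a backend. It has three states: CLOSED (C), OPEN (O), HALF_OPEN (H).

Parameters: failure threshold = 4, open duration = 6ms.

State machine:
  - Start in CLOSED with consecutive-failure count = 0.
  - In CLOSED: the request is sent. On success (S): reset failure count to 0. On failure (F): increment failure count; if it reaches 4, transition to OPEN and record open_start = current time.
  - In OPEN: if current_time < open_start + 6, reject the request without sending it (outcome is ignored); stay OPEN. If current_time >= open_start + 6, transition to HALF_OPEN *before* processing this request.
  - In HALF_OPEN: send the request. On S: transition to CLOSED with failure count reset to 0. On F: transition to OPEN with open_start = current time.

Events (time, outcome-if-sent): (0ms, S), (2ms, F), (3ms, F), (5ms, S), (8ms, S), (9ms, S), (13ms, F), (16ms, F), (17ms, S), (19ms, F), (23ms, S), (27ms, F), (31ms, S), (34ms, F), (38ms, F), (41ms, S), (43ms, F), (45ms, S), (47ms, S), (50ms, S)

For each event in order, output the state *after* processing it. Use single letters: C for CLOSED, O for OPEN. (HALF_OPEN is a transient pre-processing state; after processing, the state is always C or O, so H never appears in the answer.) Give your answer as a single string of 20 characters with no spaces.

State after each event:
  event#1 t=0ms outcome=S: state=CLOSED
  event#2 t=2ms outcome=F: state=CLOSED
  event#3 t=3ms outcome=F: state=CLOSED
  event#4 t=5ms outcome=S: state=CLOSED
  event#5 t=8ms outcome=S: state=CLOSED
  event#6 t=9ms outcome=S: state=CLOSED
  event#7 t=13ms outcome=F: state=CLOSED
  event#8 t=16ms outcome=F: state=CLOSED
  event#9 t=17ms outcome=S: state=CLOSED
  event#10 t=19ms outcome=F: state=CLOSED
  event#11 t=23ms outcome=S: state=CLOSED
  event#12 t=27ms outcome=F: state=CLOSED
  event#13 t=31ms outcome=S: state=CLOSED
  event#14 t=34ms outcome=F: state=CLOSED
  event#15 t=38ms outcome=F: state=CLOSED
  event#16 t=41ms outcome=S: state=CLOSED
  event#17 t=43ms outcome=F: state=CLOSED
  event#18 t=45ms outcome=S: state=CLOSED
  event#19 t=47ms outcome=S: state=CLOSED
  event#20 t=50ms outcome=S: state=CLOSED

Answer: CCCCCCCCCCCCCCCCCCCC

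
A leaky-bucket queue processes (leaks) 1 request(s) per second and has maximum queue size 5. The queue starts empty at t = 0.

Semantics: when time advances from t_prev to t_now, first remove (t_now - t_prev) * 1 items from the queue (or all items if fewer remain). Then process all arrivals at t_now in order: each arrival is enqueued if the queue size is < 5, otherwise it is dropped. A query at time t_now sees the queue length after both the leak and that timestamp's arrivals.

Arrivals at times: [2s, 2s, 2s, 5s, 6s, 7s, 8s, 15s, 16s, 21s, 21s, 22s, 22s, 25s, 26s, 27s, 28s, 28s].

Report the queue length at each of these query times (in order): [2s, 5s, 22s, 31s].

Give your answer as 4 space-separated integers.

Queue lengths at query times:
  query t=2s: backlog = 3
  query t=5s: backlog = 1
  query t=22s: backlog = 3
  query t=31s: backlog = 0

Answer: 3 1 3 0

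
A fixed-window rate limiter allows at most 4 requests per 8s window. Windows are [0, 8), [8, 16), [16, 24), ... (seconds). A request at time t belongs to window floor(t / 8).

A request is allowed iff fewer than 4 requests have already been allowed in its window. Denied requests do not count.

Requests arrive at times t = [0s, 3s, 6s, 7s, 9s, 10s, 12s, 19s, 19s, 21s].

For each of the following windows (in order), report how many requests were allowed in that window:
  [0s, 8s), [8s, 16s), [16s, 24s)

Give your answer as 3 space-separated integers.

Processing requests:
  req#1 t=0s (window 0): ALLOW
  req#2 t=3s (window 0): ALLOW
  req#3 t=6s (window 0): ALLOW
  req#4 t=7s (window 0): ALLOW
  req#5 t=9s (window 1): ALLOW
  req#6 t=10s (window 1): ALLOW
  req#7 t=12s (window 1): ALLOW
  req#8 t=19s (window 2): ALLOW
  req#9 t=19s (window 2): ALLOW
  req#10 t=21s (window 2): ALLOW

Allowed counts by window: 4 3 3

Answer: 4 3 3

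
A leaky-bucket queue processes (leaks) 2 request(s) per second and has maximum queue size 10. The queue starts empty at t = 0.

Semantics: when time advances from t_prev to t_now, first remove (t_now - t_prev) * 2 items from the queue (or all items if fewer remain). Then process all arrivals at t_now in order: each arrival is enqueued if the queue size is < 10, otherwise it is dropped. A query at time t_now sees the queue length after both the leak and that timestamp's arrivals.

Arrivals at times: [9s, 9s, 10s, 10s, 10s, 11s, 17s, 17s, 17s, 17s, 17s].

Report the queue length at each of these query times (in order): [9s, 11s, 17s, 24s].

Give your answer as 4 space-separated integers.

Answer: 2 2 5 0

Derivation:
Queue lengths at query times:
  query t=9s: backlog = 2
  query t=11s: backlog = 2
  query t=17s: backlog = 5
  query t=24s: backlog = 0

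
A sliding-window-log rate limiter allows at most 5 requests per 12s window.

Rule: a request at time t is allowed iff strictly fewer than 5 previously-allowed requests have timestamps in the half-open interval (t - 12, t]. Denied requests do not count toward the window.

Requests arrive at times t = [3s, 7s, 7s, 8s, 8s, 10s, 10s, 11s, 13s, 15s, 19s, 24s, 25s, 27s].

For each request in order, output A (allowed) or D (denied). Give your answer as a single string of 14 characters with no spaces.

Tracking allowed requests in the window:
  req#1 t=3s: ALLOW
  req#2 t=7s: ALLOW
  req#3 t=7s: ALLOW
  req#4 t=8s: ALLOW
  req#5 t=8s: ALLOW
  req#6 t=10s: DENY
  req#7 t=10s: DENY
  req#8 t=11s: DENY
  req#9 t=13s: DENY
  req#10 t=15s: ALLOW
  req#11 t=19s: ALLOW
  req#12 t=24s: ALLOW
  req#13 t=25s: ALLOW
  req#14 t=27s: ALLOW

Answer: AAAAADDDDAAAAA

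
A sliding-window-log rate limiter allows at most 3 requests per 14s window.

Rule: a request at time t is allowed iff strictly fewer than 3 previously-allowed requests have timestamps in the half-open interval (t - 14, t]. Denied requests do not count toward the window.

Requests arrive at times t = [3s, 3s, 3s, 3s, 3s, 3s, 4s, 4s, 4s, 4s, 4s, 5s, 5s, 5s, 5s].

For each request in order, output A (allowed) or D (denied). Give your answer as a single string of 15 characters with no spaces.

Answer: AAADDDDDDDDDDDD

Derivation:
Tracking allowed requests in the window:
  req#1 t=3s: ALLOW
  req#2 t=3s: ALLOW
  req#3 t=3s: ALLOW
  req#4 t=3s: DENY
  req#5 t=3s: DENY
  req#6 t=3s: DENY
  req#7 t=4s: DENY
  req#8 t=4s: DENY
  req#9 t=4s: DENY
  req#10 t=4s: DENY
  req#11 t=4s: DENY
  req#12 t=5s: DENY
  req#13 t=5s: DENY
  req#14 t=5s: DENY
  req#15 t=5s: DENY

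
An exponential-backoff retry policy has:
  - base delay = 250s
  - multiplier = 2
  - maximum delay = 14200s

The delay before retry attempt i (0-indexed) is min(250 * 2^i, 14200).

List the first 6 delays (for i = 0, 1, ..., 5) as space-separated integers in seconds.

Computing each delay:
  i=0: min(250*2^0, 14200) = 250
  i=1: min(250*2^1, 14200) = 500
  i=2: min(250*2^2, 14200) = 1000
  i=3: min(250*2^3, 14200) = 2000
  i=4: min(250*2^4, 14200) = 4000
  i=5: min(250*2^5, 14200) = 8000

Answer: 250 500 1000 2000 4000 8000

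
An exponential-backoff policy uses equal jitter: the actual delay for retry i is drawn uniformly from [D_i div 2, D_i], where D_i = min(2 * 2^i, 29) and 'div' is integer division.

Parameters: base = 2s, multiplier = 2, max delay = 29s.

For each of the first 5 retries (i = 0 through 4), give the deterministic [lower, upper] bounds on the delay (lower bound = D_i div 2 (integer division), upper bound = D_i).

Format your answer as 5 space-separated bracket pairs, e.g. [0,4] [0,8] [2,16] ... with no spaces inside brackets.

Computing bounds per retry:
  i=0: D_i=min(2*2^0,29)=2, bounds=[1,2]
  i=1: D_i=min(2*2^1,29)=4, bounds=[2,4]
  i=2: D_i=min(2*2^2,29)=8, bounds=[4,8]
  i=3: D_i=min(2*2^3,29)=16, bounds=[8,16]
  i=4: D_i=min(2*2^4,29)=29, bounds=[14,29]

Answer: [1,2] [2,4] [4,8] [8,16] [14,29]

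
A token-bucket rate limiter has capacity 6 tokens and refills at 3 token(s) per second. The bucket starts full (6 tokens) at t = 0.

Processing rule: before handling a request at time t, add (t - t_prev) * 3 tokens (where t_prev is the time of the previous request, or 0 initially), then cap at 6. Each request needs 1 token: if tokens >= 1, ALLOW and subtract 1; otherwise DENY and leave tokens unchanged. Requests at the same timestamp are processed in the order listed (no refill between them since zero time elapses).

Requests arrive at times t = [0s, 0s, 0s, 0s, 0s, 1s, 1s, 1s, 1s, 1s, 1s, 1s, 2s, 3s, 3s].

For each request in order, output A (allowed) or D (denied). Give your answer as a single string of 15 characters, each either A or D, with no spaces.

Simulating step by step:
  req#1 t=0s: ALLOW
  req#2 t=0s: ALLOW
  req#3 t=0s: ALLOW
  req#4 t=0s: ALLOW
  req#5 t=0s: ALLOW
  req#6 t=1s: ALLOW
  req#7 t=1s: ALLOW
  req#8 t=1s: ALLOW
  req#9 t=1s: ALLOW
  req#10 t=1s: DENY
  req#11 t=1s: DENY
  req#12 t=1s: DENY
  req#13 t=2s: ALLOW
  req#14 t=3s: ALLOW
  req#15 t=3s: ALLOW

Answer: AAAAAAAAADDDAAA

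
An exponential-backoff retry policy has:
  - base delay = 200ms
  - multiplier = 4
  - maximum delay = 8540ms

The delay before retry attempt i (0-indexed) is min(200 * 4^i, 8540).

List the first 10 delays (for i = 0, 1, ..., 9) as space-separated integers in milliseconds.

Computing each delay:
  i=0: min(200*4^0, 8540) = 200
  i=1: min(200*4^1, 8540) = 800
  i=2: min(200*4^2, 8540) = 3200
  i=3: min(200*4^3, 8540) = 8540
  i=4: min(200*4^4, 8540) = 8540
  i=5: min(200*4^5, 8540) = 8540
  i=6: min(200*4^6, 8540) = 8540
  i=7: min(200*4^7, 8540) = 8540
  i=8: min(200*4^8, 8540) = 8540
  i=9: min(200*4^9, 8540) = 8540

Answer: 200 800 3200 8540 8540 8540 8540 8540 8540 8540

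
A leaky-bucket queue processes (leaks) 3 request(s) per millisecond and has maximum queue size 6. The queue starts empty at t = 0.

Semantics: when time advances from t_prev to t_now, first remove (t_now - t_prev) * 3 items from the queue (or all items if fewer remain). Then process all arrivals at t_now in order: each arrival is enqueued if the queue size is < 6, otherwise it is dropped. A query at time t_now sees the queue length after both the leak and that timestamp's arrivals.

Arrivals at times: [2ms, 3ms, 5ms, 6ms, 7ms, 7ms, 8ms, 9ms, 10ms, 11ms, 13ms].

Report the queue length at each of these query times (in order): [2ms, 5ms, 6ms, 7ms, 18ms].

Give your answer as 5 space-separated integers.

Answer: 1 1 1 2 0

Derivation:
Queue lengths at query times:
  query t=2ms: backlog = 1
  query t=5ms: backlog = 1
  query t=6ms: backlog = 1
  query t=7ms: backlog = 2
  query t=18ms: backlog = 0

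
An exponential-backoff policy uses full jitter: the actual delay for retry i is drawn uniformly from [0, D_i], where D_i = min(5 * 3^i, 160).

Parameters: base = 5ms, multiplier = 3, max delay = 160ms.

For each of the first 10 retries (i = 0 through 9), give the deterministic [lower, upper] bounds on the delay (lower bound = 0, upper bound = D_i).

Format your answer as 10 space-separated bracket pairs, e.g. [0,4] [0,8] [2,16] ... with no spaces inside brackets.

Answer: [0,5] [0,15] [0,45] [0,135] [0,160] [0,160] [0,160] [0,160] [0,160] [0,160]

Derivation:
Computing bounds per retry:
  i=0: D_i=min(5*3^0,160)=5, bounds=[0,5]
  i=1: D_i=min(5*3^1,160)=15, bounds=[0,15]
  i=2: D_i=min(5*3^2,160)=45, bounds=[0,45]
  i=3: D_i=min(5*3^3,160)=135, bounds=[0,135]
  i=4: D_i=min(5*3^4,160)=160, bounds=[0,160]
  i=5: D_i=min(5*3^5,160)=160, bounds=[0,160]
  i=6: D_i=min(5*3^6,160)=160, bounds=[0,160]
  i=7: D_i=min(5*3^7,160)=160, bounds=[0,160]
  i=8: D_i=min(5*3^8,160)=160, bounds=[0,160]
  i=9: D_i=min(5*3^9,160)=160, bounds=[0,160]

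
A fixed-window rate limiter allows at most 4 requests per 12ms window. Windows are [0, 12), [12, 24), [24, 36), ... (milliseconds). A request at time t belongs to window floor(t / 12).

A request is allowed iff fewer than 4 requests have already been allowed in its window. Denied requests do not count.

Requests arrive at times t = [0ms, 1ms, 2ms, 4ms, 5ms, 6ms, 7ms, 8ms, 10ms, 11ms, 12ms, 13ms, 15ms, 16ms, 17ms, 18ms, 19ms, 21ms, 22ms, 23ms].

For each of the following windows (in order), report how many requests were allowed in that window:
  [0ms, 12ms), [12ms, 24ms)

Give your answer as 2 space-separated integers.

Processing requests:
  req#1 t=0ms (window 0): ALLOW
  req#2 t=1ms (window 0): ALLOW
  req#3 t=2ms (window 0): ALLOW
  req#4 t=4ms (window 0): ALLOW
  req#5 t=5ms (window 0): DENY
  req#6 t=6ms (window 0): DENY
  req#7 t=7ms (window 0): DENY
  req#8 t=8ms (window 0): DENY
  req#9 t=10ms (window 0): DENY
  req#10 t=11ms (window 0): DENY
  req#11 t=12ms (window 1): ALLOW
  req#12 t=13ms (window 1): ALLOW
  req#13 t=15ms (window 1): ALLOW
  req#14 t=16ms (window 1): ALLOW
  req#15 t=17ms (window 1): DENY
  req#16 t=18ms (window 1): DENY
  req#17 t=19ms (window 1): DENY
  req#18 t=21ms (window 1): DENY
  req#19 t=22ms (window 1): DENY
  req#20 t=23ms (window 1): DENY

Allowed counts by window: 4 4

Answer: 4 4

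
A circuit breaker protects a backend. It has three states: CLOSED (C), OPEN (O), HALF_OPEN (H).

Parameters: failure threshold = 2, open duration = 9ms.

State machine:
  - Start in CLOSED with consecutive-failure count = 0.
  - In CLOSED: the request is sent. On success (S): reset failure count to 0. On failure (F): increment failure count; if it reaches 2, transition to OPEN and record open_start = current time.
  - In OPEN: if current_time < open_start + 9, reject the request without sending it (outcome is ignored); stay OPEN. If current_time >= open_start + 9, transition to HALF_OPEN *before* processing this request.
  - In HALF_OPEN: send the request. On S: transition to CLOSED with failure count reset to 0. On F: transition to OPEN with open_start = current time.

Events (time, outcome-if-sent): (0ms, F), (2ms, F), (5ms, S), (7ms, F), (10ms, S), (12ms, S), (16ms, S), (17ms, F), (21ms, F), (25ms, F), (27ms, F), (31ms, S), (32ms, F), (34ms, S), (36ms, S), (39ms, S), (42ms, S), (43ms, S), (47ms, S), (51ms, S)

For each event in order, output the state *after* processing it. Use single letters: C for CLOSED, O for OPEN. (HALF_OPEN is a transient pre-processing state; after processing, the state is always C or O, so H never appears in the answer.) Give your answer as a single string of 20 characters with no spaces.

Answer: COOOOCCCOOOCCCCCCCCC

Derivation:
State after each event:
  event#1 t=0ms outcome=F: state=CLOSED
  event#2 t=2ms outcome=F: state=OPEN
  event#3 t=5ms outcome=S: state=OPEN
  event#4 t=7ms outcome=F: state=OPEN
  event#5 t=10ms outcome=S: state=OPEN
  event#6 t=12ms outcome=S: state=CLOSED
  event#7 t=16ms outcome=S: state=CLOSED
  event#8 t=17ms outcome=F: state=CLOSED
  event#9 t=21ms outcome=F: state=OPEN
  event#10 t=25ms outcome=F: state=OPEN
  event#11 t=27ms outcome=F: state=OPEN
  event#12 t=31ms outcome=S: state=CLOSED
  event#13 t=32ms outcome=F: state=CLOSED
  event#14 t=34ms outcome=S: state=CLOSED
  event#15 t=36ms outcome=S: state=CLOSED
  event#16 t=39ms outcome=S: state=CLOSED
  event#17 t=42ms outcome=S: state=CLOSED
  event#18 t=43ms outcome=S: state=CLOSED
  event#19 t=47ms outcome=S: state=CLOSED
  event#20 t=51ms outcome=S: state=CLOSED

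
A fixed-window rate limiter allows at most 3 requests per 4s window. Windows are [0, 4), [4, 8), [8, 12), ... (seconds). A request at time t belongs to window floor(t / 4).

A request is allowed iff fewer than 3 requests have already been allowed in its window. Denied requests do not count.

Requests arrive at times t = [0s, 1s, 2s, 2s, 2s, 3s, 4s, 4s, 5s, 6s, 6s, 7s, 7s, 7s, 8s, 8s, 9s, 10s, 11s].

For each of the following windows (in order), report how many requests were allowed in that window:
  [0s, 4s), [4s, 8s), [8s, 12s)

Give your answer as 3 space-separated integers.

Answer: 3 3 3

Derivation:
Processing requests:
  req#1 t=0s (window 0): ALLOW
  req#2 t=1s (window 0): ALLOW
  req#3 t=2s (window 0): ALLOW
  req#4 t=2s (window 0): DENY
  req#5 t=2s (window 0): DENY
  req#6 t=3s (window 0): DENY
  req#7 t=4s (window 1): ALLOW
  req#8 t=4s (window 1): ALLOW
  req#9 t=5s (window 1): ALLOW
  req#10 t=6s (window 1): DENY
  req#11 t=6s (window 1): DENY
  req#12 t=7s (window 1): DENY
  req#13 t=7s (window 1): DENY
  req#14 t=7s (window 1): DENY
  req#15 t=8s (window 2): ALLOW
  req#16 t=8s (window 2): ALLOW
  req#17 t=9s (window 2): ALLOW
  req#18 t=10s (window 2): DENY
  req#19 t=11s (window 2): DENY

Allowed counts by window: 3 3 3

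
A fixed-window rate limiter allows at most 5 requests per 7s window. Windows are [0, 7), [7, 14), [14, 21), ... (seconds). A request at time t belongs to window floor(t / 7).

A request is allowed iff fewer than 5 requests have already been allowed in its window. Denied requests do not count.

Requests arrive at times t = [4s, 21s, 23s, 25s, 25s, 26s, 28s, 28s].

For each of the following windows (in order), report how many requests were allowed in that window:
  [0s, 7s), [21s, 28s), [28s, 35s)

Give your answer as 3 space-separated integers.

Answer: 1 5 2

Derivation:
Processing requests:
  req#1 t=4s (window 0): ALLOW
  req#2 t=21s (window 3): ALLOW
  req#3 t=23s (window 3): ALLOW
  req#4 t=25s (window 3): ALLOW
  req#5 t=25s (window 3): ALLOW
  req#6 t=26s (window 3): ALLOW
  req#7 t=28s (window 4): ALLOW
  req#8 t=28s (window 4): ALLOW

Allowed counts by window: 1 5 2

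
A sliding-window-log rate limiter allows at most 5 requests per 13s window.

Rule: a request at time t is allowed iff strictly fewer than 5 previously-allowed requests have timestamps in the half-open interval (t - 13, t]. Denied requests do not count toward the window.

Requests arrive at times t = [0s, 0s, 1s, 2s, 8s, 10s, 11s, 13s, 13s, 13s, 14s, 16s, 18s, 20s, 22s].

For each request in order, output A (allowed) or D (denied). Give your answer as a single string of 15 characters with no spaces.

Tracking allowed requests in the window:
  req#1 t=0s: ALLOW
  req#2 t=0s: ALLOW
  req#3 t=1s: ALLOW
  req#4 t=2s: ALLOW
  req#5 t=8s: ALLOW
  req#6 t=10s: DENY
  req#7 t=11s: DENY
  req#8 t=13s: ALLOW
  req#9 t=13s: ALLOW
  req#10 t=13s: DENY
  req#11 t=14s: ALLOW
  req#12 t=16s: ALLOW
  req#13 t=18s: DENY
  req#14 t=20s: DENY
  req#15 t=22s: ALLOW

Answer: AAAAADDAADAADDA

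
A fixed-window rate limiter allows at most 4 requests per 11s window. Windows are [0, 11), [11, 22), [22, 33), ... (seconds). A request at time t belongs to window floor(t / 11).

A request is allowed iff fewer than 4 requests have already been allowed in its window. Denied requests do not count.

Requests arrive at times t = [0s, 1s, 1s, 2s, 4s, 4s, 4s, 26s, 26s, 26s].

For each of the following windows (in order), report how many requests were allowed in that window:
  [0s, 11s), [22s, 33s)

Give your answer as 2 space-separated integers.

Processing requests:
  req#1 t=0s (window 0): ALLOW
  req#2 t=1s (window 0): ALLOW
  req#3 t=1s (window 0): ALLOW
  req#4 t=2s (window 0): ALLOW
  req#5 t=4s (window 0): DENY
  req#6 t=4s (window 0): DENY
  req#7 t=4s (window 0): DENY
  req#8 t=26s (window 2): ALLOW
  req#9 t=26s (window 2): ALLOW
  req#10 t=26s (window 2): ALLOW

Allowed counts by window: 4 3

Answer: 4 3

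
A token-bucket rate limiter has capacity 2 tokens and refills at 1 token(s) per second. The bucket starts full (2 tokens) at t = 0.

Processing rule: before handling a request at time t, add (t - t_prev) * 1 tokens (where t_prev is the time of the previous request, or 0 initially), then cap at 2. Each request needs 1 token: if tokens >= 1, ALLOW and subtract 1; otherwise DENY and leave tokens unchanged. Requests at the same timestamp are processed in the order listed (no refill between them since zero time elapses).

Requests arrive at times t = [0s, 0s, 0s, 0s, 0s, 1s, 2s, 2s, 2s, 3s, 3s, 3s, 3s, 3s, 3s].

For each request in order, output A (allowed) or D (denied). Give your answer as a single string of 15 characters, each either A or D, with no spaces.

Answer: AADDDAADDADDDDD

Derivation:
Simulating step by step:
  req#1 t=0s: ALLOW
  req#2 t=0s: ALLOW
  req#3 t=0s: DENY
  req#4 t=0s: DENY
  req#5 t=0s: DENY
  req#6 t=1s: ALLOW
  req#7 t=2s: ALLOW
  req#8 t=2s: DENY
  req#9 t=2s: DENY
  req#10 t=3s: ALLOW
  req#11 t=3s: DENY
  req#12 t=3s: DENY
  req#13 t=3s: DENY
  req#14 t=3s: DENY
  req#15 t=3s: DENY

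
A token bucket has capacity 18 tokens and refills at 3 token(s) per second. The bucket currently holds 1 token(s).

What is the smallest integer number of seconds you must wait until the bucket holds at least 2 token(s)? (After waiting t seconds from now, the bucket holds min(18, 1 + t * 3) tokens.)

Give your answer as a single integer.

Need 1 + t * 3 >= 2, so t >= 1/3.
Smallest integer t = ceil(1/3) = 1.

Answer: 1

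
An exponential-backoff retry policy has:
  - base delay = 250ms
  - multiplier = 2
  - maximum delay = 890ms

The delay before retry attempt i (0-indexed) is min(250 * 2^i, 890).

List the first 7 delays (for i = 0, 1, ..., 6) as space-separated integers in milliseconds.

Computing each delay:
  i=0: min(250*2^0, 890) = 250
  i=1: min(250*2^1, 890) = 500
  i=2: min(250*2^2, 890) = 890
  i=3: min(250*2^3, 890) = 890
  i=4: min(250*2^4, 890) = 890
  i=5: min(250*2^5, 890) = 890
  i=6: min(250*2^6, 890) = 890

Answer: 250 500 890 890 890 890 890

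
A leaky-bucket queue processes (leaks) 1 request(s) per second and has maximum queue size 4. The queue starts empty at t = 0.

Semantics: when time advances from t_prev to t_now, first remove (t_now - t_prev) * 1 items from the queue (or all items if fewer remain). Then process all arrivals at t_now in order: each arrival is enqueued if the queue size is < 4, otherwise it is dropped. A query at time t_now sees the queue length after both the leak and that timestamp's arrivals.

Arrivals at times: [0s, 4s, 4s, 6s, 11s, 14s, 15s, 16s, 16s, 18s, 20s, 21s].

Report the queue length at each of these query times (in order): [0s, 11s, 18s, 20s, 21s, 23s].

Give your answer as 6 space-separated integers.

Queue lengths at query times:
  query t=0s: backlog = 1
  query t=11s: backlog = 1
  query t=18s: backlog = 1
  query t=20s: backlog = 1
  query t=21s: backlog = 1
  query t=23s: backlog = 0

Answer: 1 1 1 1 1 0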